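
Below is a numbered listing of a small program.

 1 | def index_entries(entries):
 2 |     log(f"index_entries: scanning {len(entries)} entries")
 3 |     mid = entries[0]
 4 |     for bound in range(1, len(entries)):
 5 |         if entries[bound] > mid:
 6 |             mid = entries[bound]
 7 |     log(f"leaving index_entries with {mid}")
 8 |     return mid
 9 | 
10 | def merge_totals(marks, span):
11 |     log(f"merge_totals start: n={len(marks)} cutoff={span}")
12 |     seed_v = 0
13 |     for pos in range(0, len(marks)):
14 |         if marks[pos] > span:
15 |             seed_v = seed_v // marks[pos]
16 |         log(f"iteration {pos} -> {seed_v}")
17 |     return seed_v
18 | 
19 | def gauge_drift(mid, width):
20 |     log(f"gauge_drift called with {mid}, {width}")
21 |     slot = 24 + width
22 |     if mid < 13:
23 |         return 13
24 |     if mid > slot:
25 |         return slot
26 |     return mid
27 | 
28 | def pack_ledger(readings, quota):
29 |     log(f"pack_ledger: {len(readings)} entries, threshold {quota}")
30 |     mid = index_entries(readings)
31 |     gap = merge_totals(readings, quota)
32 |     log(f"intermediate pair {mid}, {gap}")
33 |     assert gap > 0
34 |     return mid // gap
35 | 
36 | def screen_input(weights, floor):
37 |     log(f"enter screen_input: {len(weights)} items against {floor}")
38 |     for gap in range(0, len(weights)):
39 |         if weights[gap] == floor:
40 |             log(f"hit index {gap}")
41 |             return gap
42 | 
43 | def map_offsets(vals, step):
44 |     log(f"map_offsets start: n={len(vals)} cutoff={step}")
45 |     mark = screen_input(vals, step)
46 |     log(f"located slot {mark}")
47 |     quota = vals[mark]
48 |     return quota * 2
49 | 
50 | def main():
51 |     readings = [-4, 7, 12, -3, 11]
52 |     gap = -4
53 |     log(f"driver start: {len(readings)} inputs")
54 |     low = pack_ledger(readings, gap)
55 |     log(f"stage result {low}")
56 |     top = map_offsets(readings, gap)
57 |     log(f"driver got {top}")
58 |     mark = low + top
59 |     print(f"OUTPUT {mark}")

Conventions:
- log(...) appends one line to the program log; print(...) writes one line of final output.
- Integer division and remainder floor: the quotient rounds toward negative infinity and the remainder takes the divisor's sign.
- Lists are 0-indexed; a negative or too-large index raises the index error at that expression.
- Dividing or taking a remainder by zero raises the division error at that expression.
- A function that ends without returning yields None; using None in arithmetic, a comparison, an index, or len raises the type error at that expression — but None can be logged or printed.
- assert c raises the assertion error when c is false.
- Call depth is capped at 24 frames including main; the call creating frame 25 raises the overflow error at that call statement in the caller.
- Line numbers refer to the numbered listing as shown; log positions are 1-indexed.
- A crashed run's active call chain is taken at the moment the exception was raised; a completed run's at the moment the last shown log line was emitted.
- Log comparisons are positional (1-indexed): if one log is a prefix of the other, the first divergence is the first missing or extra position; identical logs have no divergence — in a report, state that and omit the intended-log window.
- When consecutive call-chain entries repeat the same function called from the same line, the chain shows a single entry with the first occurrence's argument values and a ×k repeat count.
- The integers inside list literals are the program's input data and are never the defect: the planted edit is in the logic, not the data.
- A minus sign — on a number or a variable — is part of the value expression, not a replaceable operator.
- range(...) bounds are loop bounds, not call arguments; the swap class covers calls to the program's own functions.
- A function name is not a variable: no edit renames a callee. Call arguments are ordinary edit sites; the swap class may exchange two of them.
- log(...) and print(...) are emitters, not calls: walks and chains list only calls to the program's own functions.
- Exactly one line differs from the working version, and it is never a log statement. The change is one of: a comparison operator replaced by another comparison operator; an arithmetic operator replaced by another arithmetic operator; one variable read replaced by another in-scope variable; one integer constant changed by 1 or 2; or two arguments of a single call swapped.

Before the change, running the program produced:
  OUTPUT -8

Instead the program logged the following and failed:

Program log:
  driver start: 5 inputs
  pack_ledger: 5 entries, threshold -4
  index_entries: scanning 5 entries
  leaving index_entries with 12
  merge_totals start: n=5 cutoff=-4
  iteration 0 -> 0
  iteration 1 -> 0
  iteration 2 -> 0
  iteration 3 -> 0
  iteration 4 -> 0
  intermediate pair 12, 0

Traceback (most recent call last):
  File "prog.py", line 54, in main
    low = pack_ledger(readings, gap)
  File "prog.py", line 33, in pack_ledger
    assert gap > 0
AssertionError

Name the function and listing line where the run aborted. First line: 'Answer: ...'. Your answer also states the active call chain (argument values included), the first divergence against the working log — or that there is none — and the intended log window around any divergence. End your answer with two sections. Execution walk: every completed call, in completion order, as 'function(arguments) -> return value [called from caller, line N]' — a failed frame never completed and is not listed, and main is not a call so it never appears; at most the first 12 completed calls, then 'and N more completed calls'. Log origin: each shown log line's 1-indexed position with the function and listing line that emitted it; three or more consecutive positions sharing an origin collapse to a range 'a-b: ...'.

Answer: the error was raised in pack_ledger, line 33.
Core observation: Position 7 is the first bad log line: 'iteration 1 -> 0' should read 'iteration 1 -> 7'.
Call chain: main -> pack_ledger([-4, 7, 12, -3, 11], -4) (called at line 54).
First divergence: position 7; shown 'iteration 1 -> 0' vs intended 'iteration 1 -> 7'.
Intended log window:
  5: merge_totals start: n=5 cutoff=-4
  6: iteration 0 -> 0
  7: iteration 1 -> 7
  8: iteration 2 -> 19
Execution walk:
  index_entries([-4, 7, 12, -3, 11]) -> 12  [called from pack_ledger, line 30]
  merge_totals([-4, 7, 12, -3, 11], -4) -> 0  [called from pack_ledger, line 31]
Log origins:
  1 — main, line 53
  2 — pack_ledger, line 29
  3 — index_entries, line 2
  4 — index_entries, line 7
  5 — merge_totals, line 11
  6-10 — merge_totals, line 16
  11 — pack_ledger, line 32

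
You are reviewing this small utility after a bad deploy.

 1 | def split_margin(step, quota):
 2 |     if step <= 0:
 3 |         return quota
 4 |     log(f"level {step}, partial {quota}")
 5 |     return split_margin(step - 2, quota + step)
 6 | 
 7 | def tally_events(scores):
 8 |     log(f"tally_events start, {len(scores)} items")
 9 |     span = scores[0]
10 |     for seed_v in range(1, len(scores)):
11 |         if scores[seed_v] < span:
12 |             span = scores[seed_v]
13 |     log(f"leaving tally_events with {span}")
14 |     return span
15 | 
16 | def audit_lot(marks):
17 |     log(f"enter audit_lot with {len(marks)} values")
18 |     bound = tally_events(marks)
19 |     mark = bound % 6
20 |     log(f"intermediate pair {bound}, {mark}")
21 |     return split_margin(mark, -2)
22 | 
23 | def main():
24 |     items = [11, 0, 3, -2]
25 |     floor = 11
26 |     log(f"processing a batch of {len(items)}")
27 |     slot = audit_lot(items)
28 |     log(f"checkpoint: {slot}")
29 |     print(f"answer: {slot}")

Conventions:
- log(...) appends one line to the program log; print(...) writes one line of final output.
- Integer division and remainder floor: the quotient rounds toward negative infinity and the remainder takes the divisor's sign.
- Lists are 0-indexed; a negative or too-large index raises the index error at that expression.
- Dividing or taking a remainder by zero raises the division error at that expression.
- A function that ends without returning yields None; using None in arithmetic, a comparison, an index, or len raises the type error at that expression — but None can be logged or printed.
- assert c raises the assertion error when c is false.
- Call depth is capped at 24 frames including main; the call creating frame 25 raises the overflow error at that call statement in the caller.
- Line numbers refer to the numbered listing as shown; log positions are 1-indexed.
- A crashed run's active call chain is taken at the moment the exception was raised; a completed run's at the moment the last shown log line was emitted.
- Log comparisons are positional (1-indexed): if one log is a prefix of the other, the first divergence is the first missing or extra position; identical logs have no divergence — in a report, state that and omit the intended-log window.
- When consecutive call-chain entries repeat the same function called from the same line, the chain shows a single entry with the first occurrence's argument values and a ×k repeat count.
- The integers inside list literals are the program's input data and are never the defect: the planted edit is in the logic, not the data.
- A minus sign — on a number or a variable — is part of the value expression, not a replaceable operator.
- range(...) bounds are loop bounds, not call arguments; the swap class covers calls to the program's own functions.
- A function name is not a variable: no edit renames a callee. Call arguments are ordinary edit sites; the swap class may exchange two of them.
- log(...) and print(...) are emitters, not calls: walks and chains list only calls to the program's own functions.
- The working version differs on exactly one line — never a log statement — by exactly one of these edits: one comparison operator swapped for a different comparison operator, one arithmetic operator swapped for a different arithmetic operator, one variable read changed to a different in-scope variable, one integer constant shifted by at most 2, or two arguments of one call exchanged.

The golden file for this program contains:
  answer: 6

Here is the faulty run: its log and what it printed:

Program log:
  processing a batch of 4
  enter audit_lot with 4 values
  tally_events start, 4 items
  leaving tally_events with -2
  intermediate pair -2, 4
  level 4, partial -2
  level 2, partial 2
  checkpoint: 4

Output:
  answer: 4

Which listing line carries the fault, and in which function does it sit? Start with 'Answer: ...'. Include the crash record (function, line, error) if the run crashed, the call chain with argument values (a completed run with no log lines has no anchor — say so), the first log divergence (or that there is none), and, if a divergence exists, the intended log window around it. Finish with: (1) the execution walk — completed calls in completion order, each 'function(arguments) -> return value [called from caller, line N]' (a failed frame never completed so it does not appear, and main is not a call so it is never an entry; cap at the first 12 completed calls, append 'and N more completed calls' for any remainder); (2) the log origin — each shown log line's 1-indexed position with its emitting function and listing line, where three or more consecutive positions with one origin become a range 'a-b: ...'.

Answer: the defect is in audit_lot at line 21.
Key observation: At log position 6 the runs split — shown 'level 4, partial -2', but the working version logs 'level 4, partial 0'.
Call chain: main.
First divergence: position 6 — shown 'level 4, partial -2', intended 'level 4, partial 0'.
Intended log window:
  4: leaving tally_events with -2
  5: intermediate pair -2, 4
  6: level 4, partial 0
  7: level 2, partial 4
Execution walk:
  tally_events([11, 0, 3, -2]) -> -2  [called from audit_lot, line 18]
  split_margin(0, 4) -> 4  [called from split_margin, line 5]
  split_margin(2, 2) -> 4  [called from split_margin, line 5]
  split_margin(4, -2) -> 4  [called from audit_lot, line 21]
  audit_lot([11, 0, 3, -2]) -> 4  [called from main, line 27]
Log origins:
  1: from main, line 26
  2: from audit_lot, line 17
  3: from tally_events, line 8
  4: from tally_events, line 13
  5: from audit_lot, line 20
  6: from split_margin, line 4
  7: from split_margin, line 4
  8: from main, line 28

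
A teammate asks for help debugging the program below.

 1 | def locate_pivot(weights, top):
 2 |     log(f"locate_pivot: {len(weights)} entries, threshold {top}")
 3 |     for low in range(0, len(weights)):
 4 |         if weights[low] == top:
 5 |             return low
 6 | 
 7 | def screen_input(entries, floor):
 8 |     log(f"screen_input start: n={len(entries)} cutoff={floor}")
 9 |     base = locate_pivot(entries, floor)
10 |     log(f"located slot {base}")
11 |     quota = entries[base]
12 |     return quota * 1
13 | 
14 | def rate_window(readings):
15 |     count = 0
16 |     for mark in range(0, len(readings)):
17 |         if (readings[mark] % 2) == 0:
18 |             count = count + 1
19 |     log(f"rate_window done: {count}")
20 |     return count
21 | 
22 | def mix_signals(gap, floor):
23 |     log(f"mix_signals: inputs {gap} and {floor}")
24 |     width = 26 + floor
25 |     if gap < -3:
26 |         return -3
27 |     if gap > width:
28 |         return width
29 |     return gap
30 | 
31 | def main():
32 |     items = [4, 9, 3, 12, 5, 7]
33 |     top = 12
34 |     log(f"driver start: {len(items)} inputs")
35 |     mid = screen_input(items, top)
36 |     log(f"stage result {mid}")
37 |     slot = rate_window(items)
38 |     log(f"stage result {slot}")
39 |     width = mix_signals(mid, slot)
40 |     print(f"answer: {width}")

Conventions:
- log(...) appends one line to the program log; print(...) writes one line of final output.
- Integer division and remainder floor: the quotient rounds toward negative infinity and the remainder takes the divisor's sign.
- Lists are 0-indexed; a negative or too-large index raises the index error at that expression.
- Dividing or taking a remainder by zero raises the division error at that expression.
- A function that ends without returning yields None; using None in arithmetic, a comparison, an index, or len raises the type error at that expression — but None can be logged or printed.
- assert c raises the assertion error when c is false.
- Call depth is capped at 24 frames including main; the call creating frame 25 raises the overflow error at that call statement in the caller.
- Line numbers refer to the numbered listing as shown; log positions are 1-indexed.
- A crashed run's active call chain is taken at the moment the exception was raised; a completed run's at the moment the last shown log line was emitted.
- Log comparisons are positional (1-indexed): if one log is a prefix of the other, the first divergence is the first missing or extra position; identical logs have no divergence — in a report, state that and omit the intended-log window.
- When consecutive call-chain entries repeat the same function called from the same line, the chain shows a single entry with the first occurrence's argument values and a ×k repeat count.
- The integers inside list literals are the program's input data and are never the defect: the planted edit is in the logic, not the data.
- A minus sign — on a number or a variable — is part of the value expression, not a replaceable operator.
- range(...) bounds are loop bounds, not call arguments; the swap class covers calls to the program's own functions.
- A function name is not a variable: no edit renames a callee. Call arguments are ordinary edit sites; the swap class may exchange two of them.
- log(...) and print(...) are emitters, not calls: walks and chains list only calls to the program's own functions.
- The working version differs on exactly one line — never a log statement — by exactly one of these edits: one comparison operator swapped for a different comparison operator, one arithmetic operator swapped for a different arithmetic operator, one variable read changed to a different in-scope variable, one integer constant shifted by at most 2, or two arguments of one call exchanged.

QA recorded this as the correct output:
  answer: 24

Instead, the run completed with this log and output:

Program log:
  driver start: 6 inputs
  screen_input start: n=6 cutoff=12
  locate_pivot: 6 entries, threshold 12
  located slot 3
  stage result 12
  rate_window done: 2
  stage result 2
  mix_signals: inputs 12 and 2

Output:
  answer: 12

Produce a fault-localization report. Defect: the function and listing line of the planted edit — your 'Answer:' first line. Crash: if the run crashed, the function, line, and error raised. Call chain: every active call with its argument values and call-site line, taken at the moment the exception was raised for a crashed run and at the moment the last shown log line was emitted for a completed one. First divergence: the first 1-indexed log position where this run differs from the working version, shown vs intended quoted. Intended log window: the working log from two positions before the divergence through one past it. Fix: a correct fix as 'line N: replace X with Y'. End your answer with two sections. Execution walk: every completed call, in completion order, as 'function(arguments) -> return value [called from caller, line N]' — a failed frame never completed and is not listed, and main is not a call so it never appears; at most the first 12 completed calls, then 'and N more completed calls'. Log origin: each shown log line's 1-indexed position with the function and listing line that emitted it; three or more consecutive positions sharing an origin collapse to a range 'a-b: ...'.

Answer: the defect is in screen_input at line 12.
Core observation: Position 5 is the first bad log line: 'stage result 12' should read 'stage result 24'.
Call chain: main -> mix_signals(12, 2) (called at line 39).
First divergence: position 5 — the shown line 'stage result 12' should read 'stage result 24'.
Intended log window:
  3: locate_pivot: 6 entries, threshold 12
  4: located slot 3
  5: stage result 24
  6: rate_window done: 2
Execution walk:
  locate_pivot([4, 9, 3, 12, 5, 7], 12) -> 3  [called from screen_input, line 9]
  screen_input([4, 9, 3, 12, 5, 7], 12) -> 12  [called from main, line 35]
  rate_window([4, 9, 3, 12, 5, 7]) -> 2  [called from main, line 37]
  mix_signals(12, 2) -> 12  [called from main, line 39]
Log origins:
  1 — main, line 34
  2 — screen_input, line 8
  3 — locate_pivot, line 2
  4 — screen_input, line 10
  5 — main, line 36
  6 — rate_window, line 19
  7 — main, line 38
  8 — mix_signals, line 23
A correct fix: line 12: replace `1` with `2`.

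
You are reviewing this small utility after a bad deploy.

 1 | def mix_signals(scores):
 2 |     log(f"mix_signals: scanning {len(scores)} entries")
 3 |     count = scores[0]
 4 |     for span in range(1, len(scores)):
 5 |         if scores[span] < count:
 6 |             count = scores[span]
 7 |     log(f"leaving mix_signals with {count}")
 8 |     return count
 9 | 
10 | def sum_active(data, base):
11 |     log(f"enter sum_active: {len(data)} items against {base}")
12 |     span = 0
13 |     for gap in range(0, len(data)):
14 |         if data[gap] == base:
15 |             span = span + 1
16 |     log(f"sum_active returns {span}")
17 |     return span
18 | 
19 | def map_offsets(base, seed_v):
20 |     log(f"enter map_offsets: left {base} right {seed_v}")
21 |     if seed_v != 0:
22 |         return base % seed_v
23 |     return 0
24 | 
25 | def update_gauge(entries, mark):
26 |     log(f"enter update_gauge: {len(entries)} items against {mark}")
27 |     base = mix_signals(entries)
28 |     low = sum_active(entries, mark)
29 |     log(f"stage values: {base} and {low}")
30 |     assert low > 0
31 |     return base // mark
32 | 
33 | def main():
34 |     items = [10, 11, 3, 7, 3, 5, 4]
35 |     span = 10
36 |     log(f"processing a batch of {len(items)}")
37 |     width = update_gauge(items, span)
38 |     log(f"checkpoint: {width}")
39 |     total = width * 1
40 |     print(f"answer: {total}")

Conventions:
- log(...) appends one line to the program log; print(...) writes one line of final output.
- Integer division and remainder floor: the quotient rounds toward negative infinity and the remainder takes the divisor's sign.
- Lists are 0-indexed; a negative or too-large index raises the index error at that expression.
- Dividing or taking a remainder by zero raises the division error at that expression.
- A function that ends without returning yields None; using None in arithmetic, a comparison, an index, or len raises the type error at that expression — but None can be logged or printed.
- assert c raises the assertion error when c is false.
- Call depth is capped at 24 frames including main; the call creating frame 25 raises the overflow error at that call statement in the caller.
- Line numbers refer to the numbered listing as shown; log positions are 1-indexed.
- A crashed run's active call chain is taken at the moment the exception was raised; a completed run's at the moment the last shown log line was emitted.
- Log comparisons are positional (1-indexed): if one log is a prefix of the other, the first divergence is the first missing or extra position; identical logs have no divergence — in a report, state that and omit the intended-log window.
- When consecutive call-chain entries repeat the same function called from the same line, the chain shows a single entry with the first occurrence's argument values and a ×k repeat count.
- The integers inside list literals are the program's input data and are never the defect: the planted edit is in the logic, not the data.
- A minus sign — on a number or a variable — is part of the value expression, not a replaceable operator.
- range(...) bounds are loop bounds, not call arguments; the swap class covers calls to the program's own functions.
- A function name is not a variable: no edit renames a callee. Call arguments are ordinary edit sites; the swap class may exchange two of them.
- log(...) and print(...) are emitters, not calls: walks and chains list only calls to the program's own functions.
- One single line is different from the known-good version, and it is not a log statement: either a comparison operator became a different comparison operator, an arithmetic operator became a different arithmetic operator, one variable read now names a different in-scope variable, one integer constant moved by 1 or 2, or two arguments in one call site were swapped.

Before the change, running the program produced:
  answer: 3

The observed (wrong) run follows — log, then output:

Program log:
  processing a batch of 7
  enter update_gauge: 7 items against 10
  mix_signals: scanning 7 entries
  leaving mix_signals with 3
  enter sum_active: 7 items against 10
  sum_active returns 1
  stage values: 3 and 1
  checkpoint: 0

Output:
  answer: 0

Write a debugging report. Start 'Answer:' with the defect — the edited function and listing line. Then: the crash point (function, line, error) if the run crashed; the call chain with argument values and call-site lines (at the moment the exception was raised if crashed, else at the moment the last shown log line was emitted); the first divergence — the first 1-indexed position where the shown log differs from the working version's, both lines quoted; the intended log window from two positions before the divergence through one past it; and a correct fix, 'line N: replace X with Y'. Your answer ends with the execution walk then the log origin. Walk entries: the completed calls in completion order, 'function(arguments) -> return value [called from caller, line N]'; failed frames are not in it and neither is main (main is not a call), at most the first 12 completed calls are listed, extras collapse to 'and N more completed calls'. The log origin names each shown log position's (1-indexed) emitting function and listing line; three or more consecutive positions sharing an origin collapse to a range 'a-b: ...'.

Answer: the defect is in update_gauge at line 31.
Core observation: Position 8 is the first bad log line: 'checkpoint: 0' should read 'checkpoint: 3'.
Call chain: main.
First divergence: position 8; shown 'checkpoint: 0' vs intended 'checkpoint: 3'.
Intended log window:
  6: sum_active returns 1
  7: stage values: 3 and 1
  8: checkpoint: 3
Execution walk:
  mix_signals([10, 11, 3, 7, 3, 5, 4]) -> 3  [called from update_gauge, line 27]
  sum_active([10, 11, 3, 7, 3, 5, 4], 10) -> 1  [called from update_gauge, line 28]
  update_gauge([10, 11, 3, 7, 3, 5, 4], 10) -> 0  [called from main, line 37]
Origin of each log line:
  1: from main, line 36
  2: from update_gauge, line 26
  3: from mix_signals, line 2
  4: from mix_signals, line 7
  5: from sum_active, line 11
  6: from sum_active, line 16
  7: from update_gauge, line 29
  8: from main, line 38
A correct fix: line 31: replace `mark` with `low`.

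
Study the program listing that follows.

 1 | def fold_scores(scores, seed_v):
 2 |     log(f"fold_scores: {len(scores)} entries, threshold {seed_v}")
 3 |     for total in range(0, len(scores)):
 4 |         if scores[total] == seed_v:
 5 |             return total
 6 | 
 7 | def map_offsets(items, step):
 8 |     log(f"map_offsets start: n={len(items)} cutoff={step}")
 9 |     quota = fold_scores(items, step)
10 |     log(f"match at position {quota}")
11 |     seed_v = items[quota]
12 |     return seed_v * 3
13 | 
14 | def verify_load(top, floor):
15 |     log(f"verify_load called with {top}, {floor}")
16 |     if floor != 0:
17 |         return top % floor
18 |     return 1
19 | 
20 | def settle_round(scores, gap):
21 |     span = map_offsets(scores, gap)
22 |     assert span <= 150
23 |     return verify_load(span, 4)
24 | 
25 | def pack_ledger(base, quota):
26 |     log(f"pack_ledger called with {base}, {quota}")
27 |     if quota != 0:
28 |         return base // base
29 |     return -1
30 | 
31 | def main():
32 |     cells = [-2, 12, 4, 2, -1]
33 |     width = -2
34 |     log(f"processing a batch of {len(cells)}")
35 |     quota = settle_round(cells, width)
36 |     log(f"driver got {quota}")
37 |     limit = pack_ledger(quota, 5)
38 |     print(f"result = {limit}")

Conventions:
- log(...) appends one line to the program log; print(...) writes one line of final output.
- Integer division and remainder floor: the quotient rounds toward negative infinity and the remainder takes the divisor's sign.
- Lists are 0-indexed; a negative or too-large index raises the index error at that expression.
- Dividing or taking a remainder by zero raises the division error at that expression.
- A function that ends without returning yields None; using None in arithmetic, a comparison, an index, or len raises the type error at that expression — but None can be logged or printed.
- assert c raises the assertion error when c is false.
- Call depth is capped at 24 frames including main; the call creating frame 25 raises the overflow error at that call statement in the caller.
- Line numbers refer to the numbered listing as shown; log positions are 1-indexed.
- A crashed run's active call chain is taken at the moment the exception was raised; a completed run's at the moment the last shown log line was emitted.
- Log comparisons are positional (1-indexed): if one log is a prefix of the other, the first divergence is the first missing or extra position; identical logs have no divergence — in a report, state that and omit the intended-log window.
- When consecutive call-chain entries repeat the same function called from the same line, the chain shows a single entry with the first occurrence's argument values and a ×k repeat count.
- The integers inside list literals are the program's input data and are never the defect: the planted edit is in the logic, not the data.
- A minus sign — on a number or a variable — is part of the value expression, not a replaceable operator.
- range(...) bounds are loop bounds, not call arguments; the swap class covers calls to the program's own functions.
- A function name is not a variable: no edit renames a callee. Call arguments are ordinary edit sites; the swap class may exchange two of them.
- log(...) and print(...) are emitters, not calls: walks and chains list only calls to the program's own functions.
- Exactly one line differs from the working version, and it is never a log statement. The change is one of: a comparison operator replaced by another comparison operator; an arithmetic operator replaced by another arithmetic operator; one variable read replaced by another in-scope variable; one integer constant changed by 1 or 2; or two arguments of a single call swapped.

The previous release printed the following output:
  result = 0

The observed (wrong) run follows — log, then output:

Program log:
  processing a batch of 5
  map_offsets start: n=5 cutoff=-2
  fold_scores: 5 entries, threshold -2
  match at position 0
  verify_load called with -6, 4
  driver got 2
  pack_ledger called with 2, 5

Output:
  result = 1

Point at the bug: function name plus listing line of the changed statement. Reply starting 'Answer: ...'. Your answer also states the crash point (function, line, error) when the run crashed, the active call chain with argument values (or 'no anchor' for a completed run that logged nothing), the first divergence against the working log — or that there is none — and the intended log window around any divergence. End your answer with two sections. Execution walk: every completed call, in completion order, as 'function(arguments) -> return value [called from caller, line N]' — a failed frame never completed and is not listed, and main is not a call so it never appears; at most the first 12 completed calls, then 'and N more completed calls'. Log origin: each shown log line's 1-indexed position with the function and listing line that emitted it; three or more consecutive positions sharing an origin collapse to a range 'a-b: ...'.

Answer: the defect is in pack_ledger at line 28.
Key fact: Log streams are identical — the defect surfaces only in the printed output.
Call chain: main -> pack_ledger(2, 5) (called at line 37).
First divergence: none — the logs agree in full.
Execution walk:
  fold_scores([-2, 12, 4, 2, -1], -2) -> 0  [called from map_offsets, line 9]
  map_offsets([-2, 12, 4, 2, -1], -2) -> -6  [called from settle_round, line 21]
  verify_load(-6, 4) -> 2  [called from settle_round, line 23]
  settle_round([-2, 12, 4, 2, -1], -2) -> 2  [called from main, line 35]
  pack_ledger(2, 5) -> 1  [called from main, line 37]
Origin of each log line:
  1 — main, line 34
  2 — map_offsets, line 8
  3 — fold_scores, line 2
  4 — map_offsets, line 10
  5 — verify_load, line 15
  6 — main, line 36
  7 — pack_ledger, line 26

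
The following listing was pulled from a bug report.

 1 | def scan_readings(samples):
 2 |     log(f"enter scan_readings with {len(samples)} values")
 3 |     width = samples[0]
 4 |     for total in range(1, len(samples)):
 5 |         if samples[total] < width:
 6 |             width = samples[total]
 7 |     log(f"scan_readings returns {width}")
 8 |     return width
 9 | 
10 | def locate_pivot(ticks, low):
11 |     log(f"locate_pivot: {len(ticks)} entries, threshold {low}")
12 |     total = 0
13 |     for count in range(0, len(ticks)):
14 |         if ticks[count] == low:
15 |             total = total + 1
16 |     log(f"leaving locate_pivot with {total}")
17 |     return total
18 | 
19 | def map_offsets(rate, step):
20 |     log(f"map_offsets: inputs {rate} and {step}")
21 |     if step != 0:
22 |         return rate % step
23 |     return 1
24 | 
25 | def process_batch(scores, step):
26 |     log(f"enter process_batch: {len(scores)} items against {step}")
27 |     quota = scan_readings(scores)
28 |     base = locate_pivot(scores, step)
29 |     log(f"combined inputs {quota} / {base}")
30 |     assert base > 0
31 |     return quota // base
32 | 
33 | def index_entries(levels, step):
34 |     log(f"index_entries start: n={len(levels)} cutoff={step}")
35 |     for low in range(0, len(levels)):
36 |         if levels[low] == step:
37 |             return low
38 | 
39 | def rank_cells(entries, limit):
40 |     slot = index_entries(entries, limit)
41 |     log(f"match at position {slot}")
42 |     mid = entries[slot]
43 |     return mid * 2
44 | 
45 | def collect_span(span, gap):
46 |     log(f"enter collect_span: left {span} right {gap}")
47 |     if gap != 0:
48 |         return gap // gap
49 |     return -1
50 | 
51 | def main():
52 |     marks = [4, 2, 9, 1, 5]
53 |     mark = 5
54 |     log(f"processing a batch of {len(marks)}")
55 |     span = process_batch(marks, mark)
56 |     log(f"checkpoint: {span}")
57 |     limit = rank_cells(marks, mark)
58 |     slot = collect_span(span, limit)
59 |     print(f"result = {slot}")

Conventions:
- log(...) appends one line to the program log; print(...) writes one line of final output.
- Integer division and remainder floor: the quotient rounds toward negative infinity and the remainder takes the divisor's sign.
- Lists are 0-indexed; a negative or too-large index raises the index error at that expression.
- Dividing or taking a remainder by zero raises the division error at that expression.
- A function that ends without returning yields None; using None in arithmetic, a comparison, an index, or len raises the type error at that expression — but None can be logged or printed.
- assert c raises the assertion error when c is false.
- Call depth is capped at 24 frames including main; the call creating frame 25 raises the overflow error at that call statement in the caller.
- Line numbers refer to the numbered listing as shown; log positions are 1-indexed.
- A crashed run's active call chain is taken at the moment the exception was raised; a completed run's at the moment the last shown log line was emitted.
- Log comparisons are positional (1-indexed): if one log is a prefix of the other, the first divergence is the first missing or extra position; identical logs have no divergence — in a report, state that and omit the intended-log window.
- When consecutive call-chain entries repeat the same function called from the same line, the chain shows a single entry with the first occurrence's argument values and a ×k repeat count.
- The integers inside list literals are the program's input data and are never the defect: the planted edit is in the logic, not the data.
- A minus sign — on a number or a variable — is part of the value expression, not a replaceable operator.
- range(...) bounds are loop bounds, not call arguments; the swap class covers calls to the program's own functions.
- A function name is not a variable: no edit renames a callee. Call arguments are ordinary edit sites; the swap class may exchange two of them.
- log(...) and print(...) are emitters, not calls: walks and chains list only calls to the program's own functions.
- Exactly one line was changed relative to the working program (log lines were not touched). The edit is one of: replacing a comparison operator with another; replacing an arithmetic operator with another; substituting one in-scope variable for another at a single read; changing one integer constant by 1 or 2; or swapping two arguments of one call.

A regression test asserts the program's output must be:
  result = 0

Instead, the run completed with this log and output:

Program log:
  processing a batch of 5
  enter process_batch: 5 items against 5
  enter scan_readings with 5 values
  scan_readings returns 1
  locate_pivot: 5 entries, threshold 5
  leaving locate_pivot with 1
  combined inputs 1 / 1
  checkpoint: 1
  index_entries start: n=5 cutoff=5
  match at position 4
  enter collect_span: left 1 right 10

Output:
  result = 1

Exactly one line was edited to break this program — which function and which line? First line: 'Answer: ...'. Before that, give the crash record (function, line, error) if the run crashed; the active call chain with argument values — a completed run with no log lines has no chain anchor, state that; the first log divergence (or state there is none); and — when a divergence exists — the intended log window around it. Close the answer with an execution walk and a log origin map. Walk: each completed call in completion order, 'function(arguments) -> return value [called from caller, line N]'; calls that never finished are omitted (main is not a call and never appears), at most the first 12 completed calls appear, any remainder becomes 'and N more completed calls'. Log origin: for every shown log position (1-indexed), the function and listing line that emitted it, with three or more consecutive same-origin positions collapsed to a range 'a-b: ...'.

Answer: the defect is in collect_span at line 48.
Key fact: The logs agree in full; only the final output differs.
Call chain: main -> collect_span(1, 10) (called at line 58).
First divergence: there is none — every log position agrees.
Execution walk:
  scan_readings([4, 2, 9, 1, 5]) -> 1  [called from process_batch, line 27]
  locate_pivot([4, 2, 9, 1, 5], 5) -> 1  [called from process_batch, line 28]
  process_batch([4, 2, 9, 1, 5], 5) -> 1  [called from main, line 55]
  index_entries([4, 2, 9, 1, 5], 5) -> 4  [called from rank_cells, line 40]
  rank_cells([4, 2, 9, 1, 5], 5) -> 10  [called from main, line 57]
  collect_span(1, 10) -> 1  [called from main, line 58]
Origin of each log line:
  1: emitted by main (line 54)
  2: emitted by process_batch (line 26)
  3: emitted by scan_readings (line 2)
  4: emitted by scan_readings (line 7)
  5: emitted by locate_pivot (line 11)
  6: emitted by locate_pivot (line 16)
  7: emitted by process_batch (line 29)
  8: emitted by main (line 56)
  9: emitted by index_entries (line 34)
  10: emitted by rank_cells (line 41)
  11: emitted by collect_span (line 46)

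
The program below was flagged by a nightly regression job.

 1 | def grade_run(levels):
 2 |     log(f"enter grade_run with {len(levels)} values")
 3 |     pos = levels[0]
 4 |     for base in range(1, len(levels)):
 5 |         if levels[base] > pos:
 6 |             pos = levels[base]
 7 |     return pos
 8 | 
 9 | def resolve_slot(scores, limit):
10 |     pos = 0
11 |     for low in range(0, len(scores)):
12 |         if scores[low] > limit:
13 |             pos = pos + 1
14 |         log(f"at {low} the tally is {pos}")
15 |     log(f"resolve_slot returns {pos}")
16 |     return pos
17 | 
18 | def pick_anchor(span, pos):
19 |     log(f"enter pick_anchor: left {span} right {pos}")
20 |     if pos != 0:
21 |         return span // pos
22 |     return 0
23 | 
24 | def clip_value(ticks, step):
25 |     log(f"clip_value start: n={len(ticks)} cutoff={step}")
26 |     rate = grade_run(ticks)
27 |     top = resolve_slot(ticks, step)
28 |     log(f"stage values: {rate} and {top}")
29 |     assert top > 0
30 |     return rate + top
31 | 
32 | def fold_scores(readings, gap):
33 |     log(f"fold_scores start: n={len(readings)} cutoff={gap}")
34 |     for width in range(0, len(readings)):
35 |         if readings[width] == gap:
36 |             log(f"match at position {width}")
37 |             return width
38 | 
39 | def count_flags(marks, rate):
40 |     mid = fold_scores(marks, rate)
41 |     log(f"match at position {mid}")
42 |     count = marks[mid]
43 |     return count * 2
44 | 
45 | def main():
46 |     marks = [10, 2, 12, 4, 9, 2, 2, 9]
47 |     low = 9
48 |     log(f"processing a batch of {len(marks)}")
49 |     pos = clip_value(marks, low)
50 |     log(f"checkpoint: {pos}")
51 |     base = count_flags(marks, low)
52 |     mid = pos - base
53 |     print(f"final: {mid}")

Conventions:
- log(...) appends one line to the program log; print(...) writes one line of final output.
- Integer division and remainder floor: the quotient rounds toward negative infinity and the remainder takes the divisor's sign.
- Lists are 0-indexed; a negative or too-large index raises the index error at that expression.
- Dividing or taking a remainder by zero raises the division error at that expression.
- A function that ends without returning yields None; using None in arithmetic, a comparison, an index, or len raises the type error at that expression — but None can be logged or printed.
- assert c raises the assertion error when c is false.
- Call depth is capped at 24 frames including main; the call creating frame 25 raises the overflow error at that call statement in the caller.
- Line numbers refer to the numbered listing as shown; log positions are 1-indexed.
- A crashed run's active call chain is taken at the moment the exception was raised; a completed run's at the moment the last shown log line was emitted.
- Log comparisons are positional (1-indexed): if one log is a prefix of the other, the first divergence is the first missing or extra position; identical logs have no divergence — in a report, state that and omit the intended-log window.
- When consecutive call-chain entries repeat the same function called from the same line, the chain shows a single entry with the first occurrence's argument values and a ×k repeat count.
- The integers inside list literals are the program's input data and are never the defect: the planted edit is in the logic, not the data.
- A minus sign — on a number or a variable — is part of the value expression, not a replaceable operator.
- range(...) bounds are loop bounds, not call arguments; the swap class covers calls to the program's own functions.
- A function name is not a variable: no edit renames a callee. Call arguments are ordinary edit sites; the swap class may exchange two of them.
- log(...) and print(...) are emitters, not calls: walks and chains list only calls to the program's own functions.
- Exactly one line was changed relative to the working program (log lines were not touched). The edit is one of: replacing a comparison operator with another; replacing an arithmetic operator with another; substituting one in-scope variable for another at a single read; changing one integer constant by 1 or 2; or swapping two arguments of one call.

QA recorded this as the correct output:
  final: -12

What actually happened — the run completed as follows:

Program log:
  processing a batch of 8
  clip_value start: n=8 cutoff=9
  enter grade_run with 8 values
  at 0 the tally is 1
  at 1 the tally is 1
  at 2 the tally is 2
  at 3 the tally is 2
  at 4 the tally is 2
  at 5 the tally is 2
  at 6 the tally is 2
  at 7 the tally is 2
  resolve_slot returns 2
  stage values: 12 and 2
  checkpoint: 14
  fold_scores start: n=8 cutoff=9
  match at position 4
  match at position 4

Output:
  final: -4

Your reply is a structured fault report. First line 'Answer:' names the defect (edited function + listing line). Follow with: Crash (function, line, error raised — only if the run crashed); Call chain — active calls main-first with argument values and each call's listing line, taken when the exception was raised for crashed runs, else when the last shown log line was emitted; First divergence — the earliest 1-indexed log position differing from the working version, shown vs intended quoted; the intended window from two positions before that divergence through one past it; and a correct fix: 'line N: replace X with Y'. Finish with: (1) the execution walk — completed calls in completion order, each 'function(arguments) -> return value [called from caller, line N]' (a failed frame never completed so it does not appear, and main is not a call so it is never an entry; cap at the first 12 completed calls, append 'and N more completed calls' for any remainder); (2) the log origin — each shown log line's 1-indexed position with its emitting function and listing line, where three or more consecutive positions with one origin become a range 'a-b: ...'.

Answer: the defect is in clip_value at line 30.
Core observation: The log first diverges at position 14: the faulty run prints 'checkpoint: 14' where the working version prints 'checkpoint: 6'.
Call chain: main -> count_flags([10, 2, 12, 4, 9, 2, 2, 9], 9) (called at line 51).
First divergence: position 14 — shown 'checkpoint: 14', intended 'checkpoint: 6'.
Intended log window:
  12: resolve_slot returns 2
  13: stage values: 12 and 2
  14: checkpoint: 6
  15: fold_scores start: n=8 cutoff=9
Execution walk:
  grade_run([10, 2, 12, 4, 9, 2, 2, 9]) -> 12  [called from clip_value, line 26]
  resolve_slot([10, 2, 12, 4, 9, 2, 2, 9], 9) -> 2  [called from clip_value, line 27]
  clip_value([10, 2, 12, 4, 9, 2, 2, 9], 9) -> 14  [called from main, line 49]
  fold_scores([10, 2, 12, 4, 9, 2, 2, 9], 9) -> 4  [called from count_flags, line 40]
  count_flags([10, 2, 12, 4, 9, 2, 2, 9], 9) -> 18  [called from main, line 51]
Log origin:
  1 — main, line 48
  2 — clip_value, line 25
  3 — grade_run, line 2
  4-11 — resolve_slot, line 14
  12 — resolve_slot, line 15
  13 — clip_value, line 28
  14 — main, line 50
  15 — fold_scores, line 33
  16 — fold_scores, line 36
  17 — count_flags, line 41
A correct fix: line 30: replace `+` with `//`.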